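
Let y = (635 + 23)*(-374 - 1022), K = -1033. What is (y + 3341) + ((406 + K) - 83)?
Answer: -915937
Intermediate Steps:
y = -918568 (y = 658*(-1396) = -918568)
(y + 3341) + ((406 + K) - 83) = (-918568 + 3341) + ((406 - 1033) - 83) = -915227 + (-627 - 83) = -915227 - 710 = -915937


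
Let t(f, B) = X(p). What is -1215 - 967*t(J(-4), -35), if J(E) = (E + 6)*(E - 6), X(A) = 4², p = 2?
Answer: -16687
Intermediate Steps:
X(A) = 16
J(E) = (-6 + E)*(6 + E) (J(E) = (6 + E)*(-6 + E) = (-6 + E)*(6 + E))
t(f, B) = 16
-1215 - 967*t(J(-4), -35) = -1215 - 967*16 = -1215 - 15472 = -16687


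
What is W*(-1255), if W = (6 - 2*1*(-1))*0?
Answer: 0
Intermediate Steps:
W = 0 (W = (6 - 2*(-1))*0 = (6 + 2)*0 = 8*0 = 0)
W*(-1255) = 0*(-1255) = 0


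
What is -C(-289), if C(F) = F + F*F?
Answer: -83232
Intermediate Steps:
C(F) = F + F²
-C(-289) = -(-289)*(1 - 289) = -(-289)*(-288) = -1*83232 = -83232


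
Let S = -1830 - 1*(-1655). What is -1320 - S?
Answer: -1145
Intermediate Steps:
S = -175 (S = -1830 + 1655 = -175)
-1320 - S = -1320 - 1*(-175) = -1320 + 175 = -1145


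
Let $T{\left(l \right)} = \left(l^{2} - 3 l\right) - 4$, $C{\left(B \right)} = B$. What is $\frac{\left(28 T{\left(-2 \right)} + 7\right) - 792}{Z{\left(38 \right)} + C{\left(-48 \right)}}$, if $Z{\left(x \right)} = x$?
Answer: $\frac{617}{10} \approx 61.7$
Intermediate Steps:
$T{\left(l \right)} = -4 + l^{2} - 3 l$
$\frac{\left(28 T{\left(-2 \right)} + 7\right) - 792}{Z{\left(38 \right)} + C{\left(-48 \right)}} = \frac{\left(28 \left(-4 + \left(-2\right)^{2} - -6\right) + 7\right) - 792}{38 - 48} = \frac{\left(28 \left(-4 + 4 + 6\right) + 7\right) - 792}{-10} = \left(\left(28 \cdot 6 + 7\right) - 792\right) \left(- \frac{1}{10}\right) = \left(\left(168 + 7\right) - 792\right) \left(- \frac{1}{10}\right) = \left(175 - 792\right) \left(- \frac{1}{10}\right) = \left(-617\right) \left(- \frac{1}{10}\right) = \frac{617}{10}$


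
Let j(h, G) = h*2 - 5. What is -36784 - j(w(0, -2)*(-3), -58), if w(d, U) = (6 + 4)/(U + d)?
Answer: -36809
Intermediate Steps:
w(d, U) = 10/(U + d)
j(h, G) = -5 + 2*h (j(h, G) = 2*h - 5 = -5 + 2*h)
-36784 - j(w(0, -2)*(-3), -58) = -36784 - (-5 + 2*((10/(-2 + 0))*(-3))) = -36784 - (-5 + 2*((10/(-2))*(-3))) = -36784 - (-5 + 2*((10*(-1/2))*(-3))) = -36784 - (-5 + 2*(-5*(-3))) = -36784 - (-5 + 2*15) = -36784 - (-5 + 30) = -36784 - 1*25 = -36784 - 25 = -36809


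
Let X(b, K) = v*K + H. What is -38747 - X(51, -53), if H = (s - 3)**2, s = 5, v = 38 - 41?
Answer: -38910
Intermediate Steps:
v = -3
H = 4 (H = (5 - 3)**2 = 2**2 = 4)
X(b, K) = 4 - 3*K (X(b, K) = -3*K + 4 = 4 - 3*K)
-38747 - X(51, -53) = -38747 - (4 - 3*(-53)) = -38747 - (4 + 159) = -38747 - 1*163 = -38747 - 163 = -38910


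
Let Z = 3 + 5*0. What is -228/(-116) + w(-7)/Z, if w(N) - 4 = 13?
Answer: 664/87 ≈ 7.6322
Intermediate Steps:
Z = 3 (Z = 3 + 0 = 3)
w(N) = 17 (w(N) = 4 + 13 = 17)
-228/(-116) + w(-7)/Z = -228/(-116) + 17/3 = -228*(-1/116) + 17*(⅓) = 57/29 + 17/3 = 664/87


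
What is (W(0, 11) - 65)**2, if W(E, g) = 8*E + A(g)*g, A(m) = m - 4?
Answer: 144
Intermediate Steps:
A(m) = -4 + m
W(E, g) = 8*E + g*(-4 + g) (W(E, g) = 8*E + (-4 + g)*g = 8*E + g*(-4 + g))
(W(0, 11) - 65)**2 = ((8*0 + 11*(-4 + 11)) - 65)**2 = ((0 + 11*7) - 65)**2 = ((0 + 77) - 65)**2 = (77 - 65)**2 = 12**2 = 144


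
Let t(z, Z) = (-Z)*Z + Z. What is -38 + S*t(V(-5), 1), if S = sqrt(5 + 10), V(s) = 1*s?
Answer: -38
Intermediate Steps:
V(s) = s
S = sqrt(15) ≈ 3.8730
t(z, Z) = Z - Z**2 (t(z, Z) = -Z**2 + Z = Z - Z**2)
-38 + S*t(V(-5), 1) = -38 + sqrt(15)*(1*(1 - 1*1)) = -38 + sqrt(15)*(1*(1 - 1)) = -38 + sqrt(15)*(1*0) = -38 + sqrt(15)*0 = -38 + 0 = -38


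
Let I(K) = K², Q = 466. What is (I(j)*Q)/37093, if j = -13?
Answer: 78754/37093 ≈ 2.1231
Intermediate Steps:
(I(j)*Q)/37093 = ((-13)²*466)/37093 = (169*466)*(1/37093) = 78754*(1/37093) = 78754/37093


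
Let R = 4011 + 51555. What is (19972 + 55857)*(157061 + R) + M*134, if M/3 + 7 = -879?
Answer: 16122936611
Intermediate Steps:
M = -2658 (M = -21 + 3*(-879) = -21 - 2637 = -2658)
R = 55566
(19972 + 55857)*(157061 + R) + M*134 = (19972 + 55857)*(157061 + 55566) - 2658*134 = 75829*212627 - 356172 = 16123292783 - 356172 = 16122936611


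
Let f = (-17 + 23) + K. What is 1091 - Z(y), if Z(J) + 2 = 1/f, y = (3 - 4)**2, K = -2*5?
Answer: 4373/4 ≈ 1093.3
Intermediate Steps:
K = -10
y = 1 (y = (-1)**2 = 1)
f = -4 (f = (-17 + 23) - 10 = 6 - 10 = -4)
Z(J) = -9/4 (Z(J) = -2 + 1/(-4) = -2 - 1/4 = -9/4)
1091 - Z(y) = 1091 - 1*(-9/4) = 1091 + 9/4 = 4373/4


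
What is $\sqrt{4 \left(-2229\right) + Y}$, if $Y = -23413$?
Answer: $i \sqrt{32329} \approx 179.8 i$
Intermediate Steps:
$\sqrt{4 \left(-2229\right) + Y} = \sqrt{4 \left(-2229\right) - 23413} = \sqrt{-8916 - 23413} = \sqrt{-32329} = i \sqrt{32329}$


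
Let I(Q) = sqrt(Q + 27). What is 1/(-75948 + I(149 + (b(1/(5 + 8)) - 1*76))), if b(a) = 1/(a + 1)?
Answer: -354424/26917793481 - sqrt(2198)/26917793481 ≈ -1.3169e-5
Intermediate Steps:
b(a) = 1/(1 + a)
I(Q) = sqrt(27 + Q)
1/(-75948 + I(149 + (b(1/(5 + 8)) - 1*76))) = 1/(-75948 + sqrt(27 + (149 + (1/(1 + 1/(5 + 8)) - 1*76)))) = 1/(-75948 + sqrt(27 + (149 + (1/(1 + 1/13) - 76)))) = 1/(-75948 + sqrt(27 + (149 + (1/(14/13) - 76)))) = 1/(-75948 + sqrt(27 + (149 + (13/14 - 76)))) = 1/(-75948 + sqrt(27 + (149 - 1051/14))) = 1/(-75948 + sqrt(27 + 1035/14)) = 1/(-75948 + sqrt(1413/14)) = 1/(-75948 + 3*sqrt(2198)/14)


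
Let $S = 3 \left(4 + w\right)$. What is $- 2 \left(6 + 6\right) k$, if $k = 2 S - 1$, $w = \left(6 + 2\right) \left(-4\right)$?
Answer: $4056$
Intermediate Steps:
$w = -32$ ($w = 8 \left(-4\right) = -32$)
$S = -84$ ($S = 3 \left(4 - 32\right) = 3 \left(-28\right) = -84$)
$k = -169$ ($k = 2 \left(-84\right) - 1 = -168 - 1 = -169$)
$- 2 \left(6 + 6\right) k = - 2 \left(6 + 6\right) \left(-169\right) = \left(-2\right) 12 \left(-169\right) = \left(-24\right) \left(-169\right) = 4056$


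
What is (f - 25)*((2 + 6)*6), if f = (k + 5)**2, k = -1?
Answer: -432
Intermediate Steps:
f = 16 (f = (-1 + 5)**2 = 4**2 = 16)
(f - 25)*((2 + 6)*6) = (16 - 25)*((2 + 6)*6) = -72*6 = -9*48 = -432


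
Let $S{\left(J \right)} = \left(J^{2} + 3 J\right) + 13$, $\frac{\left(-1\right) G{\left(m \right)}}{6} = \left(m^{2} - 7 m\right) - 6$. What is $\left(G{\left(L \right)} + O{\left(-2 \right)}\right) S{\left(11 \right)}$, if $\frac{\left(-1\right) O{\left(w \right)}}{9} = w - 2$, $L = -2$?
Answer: $-6012$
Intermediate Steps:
$G{\left(m \right)} = 36 - 6 m^{2} + 42 m$ ($G{\left(m \right)} = - 6 \left(\left(m^{2} - 7 m\right) - 6\right) = - 6 \left(-6 + m^{2} - 7 m\right) = 36 - 6 m^{2} + 42 m$)
$S{\left(J \right)} = 13 + J^{2} + 3 J$
$O{\left(w \right)} = 18 - 9 w$ ($O{\left(w \right)} = - 9 \left(w - 2\right) = - 9 \left(-2 + w\right) = 18 - 9 w$)
$\left(G{\left(L \right)} + O{\left(-2 \right)}\right) S{\left(11 \right)} = \left(\left(36 - 6 \left(-2\right)^{2} + 42 \left(-2\right)\right) + \left(18 - -18\right)\right) \left(13 + 11^{2} + 3 \cdot 11\right) = \left(\left(36 - 24 - 84\right) + \left(18 + 18\right)\right) \left(13 + 121 + 33\right) = \left(\left(36 - 24 - 84\right) + 36\right) 167 = \left(-72 + 36\right) 167 = \left(-36\right) 167 = -6012$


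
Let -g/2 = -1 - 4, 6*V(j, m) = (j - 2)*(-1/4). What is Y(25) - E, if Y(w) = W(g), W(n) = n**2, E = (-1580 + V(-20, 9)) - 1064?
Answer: 32917/12 ≈ 2743.1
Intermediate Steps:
V(j, m) = 1/12 - j/24 (V(j, m) = ((j - 2)*(-1/4))/6 = ((-2 + j)*(-1*1/4))/6 = ((-2 + j)*(-1/4))/6 = (1/2 - j/4)/6 = 1/12 - j/24)
E = -31717/12 (E = (-1580 + (1/12 - 1/24*(-20))) - 1064 = (-1580 + (1/12 + 5/6)) - 1064 = (-1580 + 11/12) - 1064 = -18949/12 - 1064 = -31717/12 ≈ -2643.1)
g = 10 (g = -2*(-1 - 4) = -2*(-5) = 10)
Y(w) = 100 (Y(w) = 10**2 = 100)
Y(25) - E = 100 - 1*(-31717/12) = 100 + 31717/12 = 32917/12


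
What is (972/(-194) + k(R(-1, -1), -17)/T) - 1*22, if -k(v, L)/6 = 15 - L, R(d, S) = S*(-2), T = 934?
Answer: -1232852/45299 ≈ -27.216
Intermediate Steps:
R(d, S) = -2*S
k(v, L) = -90 + 6*L (k(v, L) = -6*(15 - L) = -90 + 6*L)
(972/(-194) + k(R(-1, -1), -17)/T) - 1*22 = (972/(-194) + (-90 + 6*(-17))/934) - 1*22 = (972*(-1/194) + (-90 - 102)*(1/934)) - 22 = (-486/97 - 192*1/934) - 22 = (-486/97 - 96/467) - 22 = -236274/45299 - 22 = -1232852/45299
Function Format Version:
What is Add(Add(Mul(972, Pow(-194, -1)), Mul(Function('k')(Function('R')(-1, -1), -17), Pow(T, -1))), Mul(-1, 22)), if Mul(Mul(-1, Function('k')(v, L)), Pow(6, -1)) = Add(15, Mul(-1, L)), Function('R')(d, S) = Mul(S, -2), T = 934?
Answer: Rational(-1232852, 45299) ≈ -27.216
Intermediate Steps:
Function('R')(d, S) = Mul(-2, S)
Function('k')(v, L) = Add(-90, Mul(6, L)) (Function('k')(v, L) = Mul(-6, Add(15, Mul(-1, L))) = Add(-90, Mul(6, L)))
Add(Add(Mul(972, Pow(-194, -1)), Mul(Function('k')(Function('R')(-1, -1), -17), Pow(T, -1))), Mul(-1, 22)) = Add(Add(Mul(972, Pow(-194, -1)), Mul(Add(-90, Mul(6, -17)), Pow(934, -1))), Mul(-1, 22)) = Add(Add(Mul(972, Rational(-1, 194)), Mul(Add(-90, -102), Rational(1, 934))), -22) = Add(Add(Rational(-486, 97), Mul(-192, Rational(1, 934))), -22) = Add(Add(Rational(-486, 97), Rational(-96, 467)), -22) = Add(Rational(-236274, 45299), -22) = Rational(-1232852, 45299)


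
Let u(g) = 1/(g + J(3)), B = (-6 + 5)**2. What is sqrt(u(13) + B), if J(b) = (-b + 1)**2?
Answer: 3*sqrt(34)/17 ≈ 1.0290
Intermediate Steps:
J(b) = (1 - b)**2
B = 1 (B = (-1)**2 = 1)
u(g) = 1/(4 + g) (u(g) = 1/(g + (-1 + 3)**2) = 1/(g + 2**2) = 1/(g + 4) = 1/(4 + g))
sqrt(u(13) + B) = sqrt(1/(4 + 13) + 1) = sqrt(1/17 + 1) = sqrt(18/17) = 3*sqrt(34)/17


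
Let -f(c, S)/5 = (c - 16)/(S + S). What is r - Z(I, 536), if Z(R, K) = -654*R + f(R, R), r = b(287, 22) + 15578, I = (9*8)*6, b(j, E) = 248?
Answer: 8055623/27 ≈ 2.9836e+5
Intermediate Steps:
I = 432 (I = 72*6 = 432)
r = 15826 (r = 248 + 15578 = 15826)
f(c, S) = -5*(-16 + c)/(2*S) (f(c, S) = -5*(c - 16)/(S + S) = -5*(-16 + c)/(2*S))
Z(R, K) = -654*R + 5*(16 - R)/(2*R)
r - Z(I, 536) = 15826 - (-5/2 - 654*432 + 40/432) = 15826 - (-5/2 - 282528 + 40*(1/432)) = 15826 - (-5/2 - 282528 + 5/54) = 15826 - 1*(-7628321/27) = 15826 + 7628321/27 = 8055623/27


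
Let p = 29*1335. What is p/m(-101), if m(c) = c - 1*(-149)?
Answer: 12905/16 ≈ 806.56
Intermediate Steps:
m(c) = 149 + c (m(c) = c + 149 = 149 + c)
p = 38715
p/m(-101) = 38715/(149 - 101) = 38715/48 = 38715*(1/48) = 12905/16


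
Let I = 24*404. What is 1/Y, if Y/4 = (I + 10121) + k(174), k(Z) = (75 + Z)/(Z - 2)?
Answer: 43/3408773 ≈ 1.2615e-5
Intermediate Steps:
k(Z) = (75 + Z)/(-2 + Z)
I = 9696
Y = 3408773/43 (Y = 4*((9696 + 10121) + (75 + 174)/(-2 + 174)) = 4*(19817 + 249/172) = 4*(3408773/172) = 3408773/43 ≈ 79274.)
1/Y = 1/(3408773/43) = 43/3408773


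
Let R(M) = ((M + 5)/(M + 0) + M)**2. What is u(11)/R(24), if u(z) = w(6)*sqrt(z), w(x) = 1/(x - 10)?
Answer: -144*sqrt(11)/366025 ≈ -0.0013048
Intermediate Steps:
w(x) = 1/(-10 + x)
R(M) = (M + (5 + M)/M)**2 (R(M) = ((5 + M)/M + M)**2 = (M + (5 + M)/M)**2)
u(z) = -sqrt(z)/4 (u(z) = sqrt(z)/(-10 + 6) = sqrt(z)/(-4) = -sqrt(z)/4)
u(11)/R(24) = (-sqrt(11)/4)/(((5 + 24 + 24**2)**2/24**2)) = (-sqrt(11)/4)/(((5 + 24 + 576)**2/576)) = (-sqrt(11)/4)/(((1/576)*605**2)) = (-sqrt(11)/4)/(((1/576)*366025)) = (-sqrt(11)/4)/(366025/576) = -sqrt(11)/4*(576/366025) = -144*sqrt(11)/366025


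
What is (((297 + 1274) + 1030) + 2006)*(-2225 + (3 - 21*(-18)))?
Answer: -8495308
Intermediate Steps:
(((297 + 1274) + 1030) + 2006)*(-2225 + (3 - 21*(-18))) = ((1571 + 1030) + 2006)*(-2225 + (3 + 378)) = (2601 + 2006)*(-2225 + 381) = 4607*(-1844) = -8495308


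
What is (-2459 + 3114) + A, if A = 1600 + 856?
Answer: 3111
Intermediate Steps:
A = 2456
(-2459 + 3114) + A = (-2459 + 3114) + 2456 = 655 + 2456 = 3111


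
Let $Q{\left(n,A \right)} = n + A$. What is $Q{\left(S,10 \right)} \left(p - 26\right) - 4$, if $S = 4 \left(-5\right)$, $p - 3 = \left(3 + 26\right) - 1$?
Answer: $-54$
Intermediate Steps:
$p = 31$ ($p = 3 + \left(\left(3 + 26\right) - 1\right) = 3 + \left(29 - 1\right) = 3 + 28 = 31$)
$S = -20$
$Q{\left(n,A \right)} = A + n$
$Q{\left(S,10 \right)} \left(p - 26\right) - 4 = \left(10 - 20\right) \left(31 - 26\right) - 4 = \left(-10\right) 5 - 4 = -50 - 4 = -54$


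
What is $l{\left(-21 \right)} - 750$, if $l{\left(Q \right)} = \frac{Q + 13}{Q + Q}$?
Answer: $- \frac{15746}{21} \approx -749.81$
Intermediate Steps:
$l{\left(Q \right)} = \frac{13 + Q}{2 Q}$
$l{\left(-21 \right)} - 750 = \frac{13 - 21}{2 \left(-21\right)} - 750 = \frac{1}{2} \left(- \frac{1}{21}\right) \left(-8\right) - 750 = \frac{4}{21} - 750 = - \frac{15746}{21}$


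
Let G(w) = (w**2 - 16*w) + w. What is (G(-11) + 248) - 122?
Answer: 412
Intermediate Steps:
G(w) = w**2 - 15*w
(G(-11) + 248) - 122 = (-11*(-15 - 11) + 248) - 122 = (-11*(-26) + 248) - 122 = (286 + 248) - 122 = 534 - 122 = 412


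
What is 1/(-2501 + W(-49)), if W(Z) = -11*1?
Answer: -1/2512 ≈ -0.00039809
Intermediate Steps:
W(Z) = -11
1/(-2501 + W(-49)) = 1/(-2501 - 11) = 1/(-2512) = -1/2512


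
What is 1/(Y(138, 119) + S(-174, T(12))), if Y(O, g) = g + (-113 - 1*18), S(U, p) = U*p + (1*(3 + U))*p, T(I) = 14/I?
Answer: -2/829 ≈ -0.0024125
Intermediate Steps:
S(U, p) = U*p + p*(3 + U) (S(U, p) = U*p + (3 + U)*p = U*p + p*(3 + U))
Y(O, g) = -131 + g (Y(O, g) = g + (-113 - 18) = g - 131 = -131 + g)
1/(Y(138, 119) + S(-174, T(12))) = 1/((-131 + 119) + (14/12)*(3 + 2*(-174))) = 1/(-12 + (14*(1/12))*(3 - 348)) = 1/(-12 + (7/6)*(-345)) = 1/(-12 - 805/2) = 1/(-829/2) = -2/829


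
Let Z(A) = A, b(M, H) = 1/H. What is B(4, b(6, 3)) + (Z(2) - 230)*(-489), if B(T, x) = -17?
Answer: 111475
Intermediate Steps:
B(4, b(6, 3)) + (Z(2) - 230)*(-489) = -17 + (2 - 230)*(-489) = -17 - 228*(-489) = -17 + 111492 = 111475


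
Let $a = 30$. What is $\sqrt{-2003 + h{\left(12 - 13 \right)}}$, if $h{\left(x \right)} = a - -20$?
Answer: $3 i \sqrt{217} \approx 44.193 i$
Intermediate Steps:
$h{\left(x \right)} = 50$ ($h{\left(x \right)} = 30 - -20 = 30 + 20 = 50$)
$\sqrt{-2003 + h{\left(12 - 13 \right)}} = \sqrt{-2003 + 50} = \sqrt{-1953} = 3 i \sqrt{217}$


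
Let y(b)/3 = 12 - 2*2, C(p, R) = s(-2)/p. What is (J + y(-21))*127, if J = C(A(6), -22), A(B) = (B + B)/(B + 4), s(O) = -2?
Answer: 8509/3 ≈ 2836.3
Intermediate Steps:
A(B) = 2*B/(4 + B) (A(B) = (2*B)/(4 + B) = 2*B/(4 + B))
C(p, R) = -2/p
y(b) = 24 (y(b) = 3*(12 - 2*2) = 3*(12 - 4) = 3*8 = 24)
J = -5/3 (J = -2/(2*6/(4 + 6)) = -2/(2*6/10) = -2/(2*6*(⅒)) = -2/6/5 = -2*⅚ = -5/3 ≈ -1.6667)
(J + y(-21))*127 = (-5/3 + 24)*127 = (67/3)*127 = 8509/3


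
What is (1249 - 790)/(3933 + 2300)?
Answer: 459/6233 ≈ 0.073640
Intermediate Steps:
(1249 - 790)/(3933 + 2300) = 459/6233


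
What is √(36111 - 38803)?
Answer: 2*I*√673 ≈ 51.884*I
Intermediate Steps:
√(36111 - 38803) = √(-2692) = 2*I*√673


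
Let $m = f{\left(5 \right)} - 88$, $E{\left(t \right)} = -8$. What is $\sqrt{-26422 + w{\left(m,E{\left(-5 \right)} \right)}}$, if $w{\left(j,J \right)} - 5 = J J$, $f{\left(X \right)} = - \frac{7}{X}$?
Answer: $19 i \sqrt{73} \approx 162.34 i$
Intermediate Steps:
$m = - \frac{447}{5}$ ($m = - \frac{7}{5} - 88 = - \frac{447}{5} \approx -89.4$)
$w{\left(j,J \right)} = 5 + J^{2}$ ($w{\left(j,J \right)} = 5 + J J = 5 + J^{2}$)
$\sqrt{-26422 + w{\left(m,E{\left(-5 \right)} \right)}} = \sqrt{-26422 + \left(5 + \left(-8\right)^{2}\right)} = \sqrt{-26422 + \left(5 + 64\right)} = \sqrt{-26422 + 69} = \sqrt{-26353} = 19 i \sqrt{73}$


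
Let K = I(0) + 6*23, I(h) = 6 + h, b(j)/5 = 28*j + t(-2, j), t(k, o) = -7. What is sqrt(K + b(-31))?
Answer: I*sqrt(4231) ≈ 65.046*I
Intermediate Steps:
b(j) = -35 + 140*j (b(j) = 5*(28*j - 7) = 5*(-7 + 28*j) = -35 + 140*j)
K = 144 (K = (6 + 0) + 6*23 = 6 + 138 = 144)
sqrt(K + b(-31)) = sqrt(144 + (-35 + 140*(-31))) = sqrt(144 + (-35 - 4340)) = sqrt(144 - 4375) = sqrt(-4231) = I*sqrt(4231)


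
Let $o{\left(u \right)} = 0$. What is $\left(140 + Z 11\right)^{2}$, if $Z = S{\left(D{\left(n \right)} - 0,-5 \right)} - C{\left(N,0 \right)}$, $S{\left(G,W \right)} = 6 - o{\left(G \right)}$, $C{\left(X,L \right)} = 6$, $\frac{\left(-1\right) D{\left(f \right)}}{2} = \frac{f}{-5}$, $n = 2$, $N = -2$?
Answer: $19600$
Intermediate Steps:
$D{\left(f \right)} = \frac{2 f}{5}$ ($D{\left(f \right)} = - 2 \frac{f}{-5} = - 2 f \left(- \frac{1}{5}\right) = - 2 \left(- \frac{f}{5}\right) = \frac{2 f}{5}$)
$S{\left(G,W \right)} = 6$ ($S{\left(G,W \right)} = 6 - 0 = 6 + 0 = 6$)
$Z = 0$ ($Z = 6 - 6 = 0$)
$\left(140 + Z 11\right)^{2} = \left(140 + 0 \cdot 11\right)^{2} = \left(140 + 0\right)^{2} = 140^{2} = 19600$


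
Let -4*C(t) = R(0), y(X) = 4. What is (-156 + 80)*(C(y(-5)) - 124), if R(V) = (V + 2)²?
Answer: 9500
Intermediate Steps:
R(V) = (2 + V)²
C(t) = -1 (C(t) = -(2 + 0)²/4 = -¼*2² = -¼*4 = -1)
(-156 + 80)*(C(y(-5)) - 124) = (-156 + 80)*(-1 - 124) = -76*(-125) = 9500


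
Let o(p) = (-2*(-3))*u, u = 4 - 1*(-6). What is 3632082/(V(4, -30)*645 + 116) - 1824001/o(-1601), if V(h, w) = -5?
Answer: -5888744029/186540 ≈ -31568.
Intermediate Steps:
u = 10 (u = 4 + 6 = 10)
o(p) = 60 (o(p) = -2*(-3)*10 = 6*10 = 60)
3632082/(V(4, -30)*645 + 116) - 1824001/o(-1601) = 3632082/(-5*645 + 116) - 1824001/60 = 3632082/(-3225 + 116) - 1824001*1/60 = 3632082/(-3109) - 1824001/60 = 3632082*(-1/3109) - 1824001/60 = -3632082/3109 - 1824001/60 = -5888744029/186540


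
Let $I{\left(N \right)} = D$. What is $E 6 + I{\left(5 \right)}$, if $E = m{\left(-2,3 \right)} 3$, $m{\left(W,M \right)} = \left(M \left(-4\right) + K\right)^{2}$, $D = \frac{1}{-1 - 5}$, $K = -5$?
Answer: $\frac{31211}{6} \approx 5201.8$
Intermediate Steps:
$D = - \frac{1}{6}$ ($D = \frac{1}{-6} = - \frac{1}{6} \approx -0.16667$)
$m{\left(W,M \right)} = \left(-5 - 4 M\right)^{2}$ ($m{\left(W,M \right)} = \left(M \left(-4\right) - 5\right)^{2} = \left(- 4 M - 5\right)^{2} = \left(-5 - 4 M\right)^{2}$)
$I{\left(N \right)} = - \frac{1}{6}$
$E = 867$ ($E = \left(5 + 4 \cdot 3\right)^{2} \cdot 3 = \left(5 + 12\right)^{2} \cdot 3 = 17^{2} \cdot 3 = 289 \cdot 3 = 867$)
$E 6 + I{\left(5 \right)} = 867 \cdot 6 - \frac{1}{6} = 5202 - \frac{1}{6} = \frac{31211}{6}$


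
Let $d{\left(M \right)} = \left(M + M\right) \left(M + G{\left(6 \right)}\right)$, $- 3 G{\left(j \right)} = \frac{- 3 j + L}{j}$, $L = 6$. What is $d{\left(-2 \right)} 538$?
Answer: $\frac{8608}{3} \approx 2869.3$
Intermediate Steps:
$G{\left(j \right)} = - \frac{6 - 3 j}{3 j}$ ($G{\left(j \right)} = - \frac{\left(- 3 j + 6\right) \frac{1}{j}}{3} = - \frac{\left(6 - 3 j\right) \frac{1}{j}}{3} = - \frac{\frac{1}{j} \left(6 - 3 j\right)}{3} = - \frac{6 - 3 j}{3 j}$)
$d{\left(M \right)} = 2 M \left(\frac{2}{3} + M\right)$ ($d{\left(M \right)} = \left(M + M\right) \left(M + \frac{-2 + 6}{6}\right) = 2 M \left(M + \frac{1}{6} \cdot 4\right) = 2 M \left(M + \frac{2}{3}\right) = 2 M \left(\frac{2}{3} + M\right)$)
$d{\left(-2 \right)} 538 = \frac{2}{3} \left(-2\right) \left(2 + 3 \left(-2\right)\right) 538 = \frac{2}{3} \left(-2\right) \left(2 - 6\right) 538 = \frac{2}{3} \left(-2\right) \left(-4\right) 538 = \frac{16}{3} \cdot 538 = \frac{8608}{3}$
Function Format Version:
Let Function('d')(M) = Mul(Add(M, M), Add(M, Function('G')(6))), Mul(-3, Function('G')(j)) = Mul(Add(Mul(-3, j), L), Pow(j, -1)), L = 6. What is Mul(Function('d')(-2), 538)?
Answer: Rational(8608, 3) ≈ 2869.3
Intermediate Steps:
Function('G')(j) = Mul(Rational(-1, 3), Pow(j, -1), Add(6, Mul(-3, j))) (Function('G')(j) = Mul(Rational(-1, 3), Mul(Add(Mul(-3, j), 6), Pow(j, -1))) = Mul(Rational(-1, 3), Mul(Add(6, Mul(-3, j)), Pow(j, -1))) = Mul(Rational(-1, 3), Mul(Pow(j, -1), Add(6, Mul(-3, j)))) = Mul(Rational(-1, 3), Pow(j, -1), Add(6, Mul(-3, j))))
Function('d')(M) = Mul(2, M, Add(Rational(2, 3), M)) (Function('d')(M) = Mul(Add(M, M), Add(M, Mul(Pow(6, -1), Add(-2, 6)))) = Mul(Mul(2, M), Add(M, Mul(Rational(1, 6), 4))) = Mul(Mul(2, M), Add(M, Rational(2, 3))) = Mul(Mul(2, M), Add(Rational(2, 3), M)) = Mul(2, M, Add(Rational(2, 3), M)))
Mul(Function('d')(-2), 538) = Mul(Mul(Rational(2, 3), -2, Add(2, Mul(3, -2))), 538) = Mul(Mul(Rational(2, 3), -2, Add(2, -6)), 538) = Mul(Mul(Rational(2, 3), -2, -4), 538) = Mul(Rational(16, 3), 538) = Rational(8608, 3)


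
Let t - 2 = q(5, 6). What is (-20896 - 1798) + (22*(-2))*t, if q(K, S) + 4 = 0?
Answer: -22606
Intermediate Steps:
q(K, S) = -4 (q(K, S) = -4 + 0 = -4)
t = -2 (t = 2 - 4 = -2)
(-20896 - 1798) + (22*(-2))*t = (-20896 - 1798) + (22*(-2))*(-2) = -22694 - 44*(-2) = -22694 + 88 = -22606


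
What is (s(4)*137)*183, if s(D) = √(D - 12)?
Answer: 50142*I*√2 ≈ 70912.0*I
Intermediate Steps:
s(D) = √(-12 + D)
(s(4)*137)*183 = (√(-12 + 4)*137)*183 = (√(-8)*137)*183 = ((2*I*√2)*137)*183 = (274*I*√2)*183 = 50142*I*√2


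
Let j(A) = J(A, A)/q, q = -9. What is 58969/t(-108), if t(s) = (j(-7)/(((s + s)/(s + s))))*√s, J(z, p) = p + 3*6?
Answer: 58969*I*√3/22 ≈ 4642.6*I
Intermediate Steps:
J(z, p) = 18 + p (J(z, p) = p + 18 = 18 + p)
j(A) = -2 - A/9 (j(A) = (18 + A)/(-9) = (18 + A)*(-⅑) = -2 - A/9)
t(s) = -11*√s/9 (t(s) = ((-2 - ⅑*(-7))/(((s + s)/(s + s))))*√s = ((-2 + 7/9)/(((2*s)/((2*s)))))*√s = (-11/(9*((2*s)*(1/(2*s)))))*√s = (-11/9/1)*√s = (-11/9*1)*√s = -11*√s/9)
58969/t(-108) = 58969/((-22*I*√3/3)) = 58969*(I*√3/22) = 58969*I*√3/22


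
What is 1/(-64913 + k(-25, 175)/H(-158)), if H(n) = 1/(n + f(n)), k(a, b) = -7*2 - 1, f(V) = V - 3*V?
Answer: -1/67283 ≈ -1.4863e-5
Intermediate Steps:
f(V) = -2*V
k(a, b) = -15 (k(a, b) = -14 - 1 = -15)
H(n) = -1/n (H(n) = 1/(n - 2*n) = 1/(-n) = -1/n)
1/(-64913 + k(-25, 175)/H(-158)) = 1/(-64913 - 15/((-1/(-158)))) = 1/(-64913 - 15/((-1*(-1/158)))) = 1/(-64913 - 15/1/158) = 1/(-64913 - 15*158) = 1/(-64913 - 2370) = 1/(-67283) = -1/67283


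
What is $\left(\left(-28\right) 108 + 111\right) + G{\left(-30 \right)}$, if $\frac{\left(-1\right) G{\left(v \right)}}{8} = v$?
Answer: $-2673$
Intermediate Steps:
$G{\left(v \right)} = - 8 v$
$\left(\left(-28\right) 108 + 111\right) + G{\left(-30 \right)} = \left(\left(-28\right) 108 + 111\right) - -240 = \left(-3024 + 111\right) + 240 = -2913 + 240 = -2673$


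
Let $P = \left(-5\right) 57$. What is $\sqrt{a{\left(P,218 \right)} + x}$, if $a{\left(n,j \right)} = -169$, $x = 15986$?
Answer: $\sqrt{15817} \approx 125.77$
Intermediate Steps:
$P = -285$
$\sqrt{a{\left(P,218 \right)} + x} = \sqrt{-169 + 15986} = \sqrt{15817}$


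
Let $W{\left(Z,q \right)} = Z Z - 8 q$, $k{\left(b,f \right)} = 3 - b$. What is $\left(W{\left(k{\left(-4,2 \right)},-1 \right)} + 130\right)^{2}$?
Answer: $34969$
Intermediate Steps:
$W{\left(Z,q \right)} = Z^{2} - 8 q$
$\left(W{\left(k{\left(-4,2 \right)},-1 \right)} + 130\right)^{2} = \left(\left(\left(3 - -4\right)^{2} - -8\right) + 130\right)^{2} = \left(\left(\left(3 + 4\right)^{2} + 8\right) + 130\right)^{2} = \left(\left(7^{2} + 8\right) + 130\right)^{2} = \left(\left(49 + 8\right) + 130\right)^{2} = \left(57 + 130\right)^{2} = 187^{2} = 34969$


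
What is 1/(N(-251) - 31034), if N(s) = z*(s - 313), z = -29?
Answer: -1/14678 ≈ -6.8129e-5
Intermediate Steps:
N(s) = 9077 - 29*s (N(s) = -29*(s - 313) = -29*(-313 + s) = 9077 - 29*s)
1/(N(-251) - 31034) = 1/((9077 - 29*(-251)) - 31034) = 1/((9077 + 7279) - 31034) = 1/(16356 - 31034) = 1/(-14678) = -1/14678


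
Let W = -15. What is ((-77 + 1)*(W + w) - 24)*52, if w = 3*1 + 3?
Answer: 34320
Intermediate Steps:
w = 6 (w = 3 + 3 = 6)
((-77 + 1)*(W + w) - 24)*52 = ((-77 + 1)*(-15 + 6) - 24)*52 = (-76*(-9) - 24)*52 = (684 - 24)*52 = 660*52 = 34320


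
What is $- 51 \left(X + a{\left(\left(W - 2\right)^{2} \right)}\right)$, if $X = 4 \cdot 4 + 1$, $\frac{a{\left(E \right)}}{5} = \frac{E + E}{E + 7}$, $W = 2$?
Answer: $-867$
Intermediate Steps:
$a{\left(E \right)} = \frac{10 E}{7 + E}$ ($a{\left(E \right)} = 5 \frac{E + E}{E + 7} = 5 \frac{2 E}{7 + E} = \frac{10 E}{7 + E}$)
$X = 17$ ($X = 16 + 1 = 17$)
$- 51 \left(X + a{\left(\left(W - 2\right)^{2} \right)}\right) = - 51 \left(17 + \frac{10 \left(2 - 2\right)^{2}}{7 + \left(2 - 2\right)^{2}}\right) = - 51 \left(17 + \frac{10 \cdot 0^{2}}{7 + 0^{2}}\right) = - 51 \left(17 + 10 \cdot 0 \frac{1}{7 + 0}\right) = - 51 \left(17 + 10 \cdot 0 \cdot \frac{1}{7}\right) = - 51 \left(17 + 0\right) = \left(-51\right) 17 = -867$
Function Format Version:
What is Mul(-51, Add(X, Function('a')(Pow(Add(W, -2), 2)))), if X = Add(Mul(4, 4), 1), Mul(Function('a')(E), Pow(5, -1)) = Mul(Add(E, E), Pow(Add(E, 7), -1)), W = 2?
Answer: -867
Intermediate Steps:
Function('a')(E) = Mul(10, E, Pow(Add(7, E), -1)) (Function('a')(E) = Mul(5, Mul(Add(E, E), Pow(Add(E, 7), -1))) = Mul(5, Mul(Mul(2, E), Pow(Add(7, E), -1))) = Mul(5, Mul(2, E, Pow(Add(7, E), -1))) = Mul(10, E, Pow(Add(7, E), -1)))
X = 17 (X = Add(16, 1) = 17)
Mul(-51, Add(X, Function('a')(Pow(Add(W, -2), 2)))) = Mul(-51, Add(17, Mul(10, Pow(Add(2, -2), 2), Pow(Add(7, Pow(Add(2, -2), 2)), -1)))) = Mul(-51, Add(17, Mul(10, Pow(0, 2), Pow(Add(7, Pow(0, 2)), -1)))) = Mul(-51, Add(17, Mul(10, 0, Pow(Add(7, 0), -1)))) = Mul(-51, Add(17, Mul(10, 0, Pow(7, -1)))) = Mul(-51, Add(17, Mul(10, 0, Rational(1, 7)))) = Mul(-51, Add(17, 0)) = Mul(-51, 17) = -867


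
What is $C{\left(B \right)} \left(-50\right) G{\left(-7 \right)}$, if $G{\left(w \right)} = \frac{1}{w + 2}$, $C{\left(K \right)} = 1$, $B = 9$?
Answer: $10$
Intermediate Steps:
$G{\left(w \right)} = \frac{1}{2 + w}$
$C{\left(B \right)} \left(-50\right) G{\left(-7 \right)} = \frac{1 \left(-50\right)}{2 - 7} = - \frac{50}{-5} = \left(-50\right) \left(- \frac{1}{5}\right) = 10$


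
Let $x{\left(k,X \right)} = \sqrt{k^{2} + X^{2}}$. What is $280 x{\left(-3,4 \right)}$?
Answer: $1400$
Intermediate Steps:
$x{\left(k,X \right)} = \sqrt{X^{2} + k^{2}}$
$280 x{\left(-3,4 \right)} = 280 \sqrt{4^{2} + \left(-3\right)^{2}} = 280 \sqrt{16 + 9} = 280 \sqrt{25} = 280 \cdot 5 = 1400$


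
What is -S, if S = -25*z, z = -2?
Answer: -50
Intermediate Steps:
S = 50 (S = -25*(-2) = 50)
-S = -1*50 = -50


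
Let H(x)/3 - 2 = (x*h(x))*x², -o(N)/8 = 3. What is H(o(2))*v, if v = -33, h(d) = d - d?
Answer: -198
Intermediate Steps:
h(d) = 0
o(N) = -24 (o(N) = -8*3 = -24)
H(x) = 6 (H(x) = 6 + 3*((x*0)*x²) = 6 + 3*(0*x²) = 6 + 3*0 = 6 + 0 = 6)
H(o(2))*v = 6*(-33) = -198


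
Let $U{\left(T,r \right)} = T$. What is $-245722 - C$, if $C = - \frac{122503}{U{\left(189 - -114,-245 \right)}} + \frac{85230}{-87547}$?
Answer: $- \frac{6507453257171}{26526741} \approx -2.4532 \cdot 10^{5}$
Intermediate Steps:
$C = - \frac{10750594831}{26526741}$ ($C = - \frac{122503}{189 - -114} + \frac{85230}{-87547} = - \frac{122503}{189 + 114} + 85230 \left(- \frac{1}{87547}\right) = - \frac{122503}{303} - \frac{85230}{87547} = - \frac{10750594831}{26526741} \approx -405.27$)
$-245722 - C = -245722 - - \frac{10750594831}{26526741} = -245722 + \frac{10750594831}{26526741} = - \frac{6507453257171}{26526741}$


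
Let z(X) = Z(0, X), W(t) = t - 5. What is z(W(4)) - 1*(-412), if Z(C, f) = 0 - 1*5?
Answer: 407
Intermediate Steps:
Z(C, f) = -5 (Z(C, f) = 0 - 5 = -5)
W(t) = -5 + t
z(X) = -5
z(W(4)) - 1*(-412) = -5 - 1*(-412) = -5 + 412 = 407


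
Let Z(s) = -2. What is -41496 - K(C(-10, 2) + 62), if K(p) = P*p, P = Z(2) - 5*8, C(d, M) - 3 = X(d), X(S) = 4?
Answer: -38598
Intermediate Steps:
C(d, M) = 7 (C(d, M) = 3 + 4 = 7)
P = -42 (P = -2 - 5*8 = -2 - 40 = -42)
K(p) = -42*p
-41496 - K(C(-10, 2) + 62) = -41496 - (-42)*(7 + 62) = -41496 - (-42)*69 = -41496 - 1*(-2898) = -41496 + 2898 = -38598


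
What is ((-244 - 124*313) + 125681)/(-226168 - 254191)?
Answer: -7875/43669 ≈ -0.18033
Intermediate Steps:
((-244 - 124*313) + 125681)/(-226168 - 254191) = ((-244 - 38812) + 125681)/(-480359) = (-39056 + 125681)*(-1/480359) = 86625*(-1/480359) = -7875/43669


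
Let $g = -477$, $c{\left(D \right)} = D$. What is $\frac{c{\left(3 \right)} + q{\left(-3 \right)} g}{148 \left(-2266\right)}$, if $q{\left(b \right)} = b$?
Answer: $- \frac{717}{167684} \approx -0.0042759$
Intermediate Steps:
$\frac{c{\left(3 \right)} + q{\left(-3 \right)} g}{148 \left(-2266\right)} = \frac{3 - -1431}{148 \left(-2266\right)} = \frac{3 + 1431}{-335368} = 1434 \left(- \frac{1}{335368}\right) = - \frac{717}{167684}$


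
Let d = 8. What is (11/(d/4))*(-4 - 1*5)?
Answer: -99/2 ≈ -49.500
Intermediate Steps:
(11/(d/4))*(-4 - 1*5) = (11/(8/4))*(-4 - 1*5) = (11/(8*(¼)))*(-4 - 5) = (11/2)*(-9) = -99/2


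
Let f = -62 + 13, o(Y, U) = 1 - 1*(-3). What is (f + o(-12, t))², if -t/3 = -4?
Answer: 2025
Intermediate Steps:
t = 12 (t = -3*(-4) = 12)
o(Y, U) = 4 (o(Y, U) = 1 + 3 = 4)
f = -49
(f + o(-12, t))² = (-49 + 4)² = (-45)² = 2025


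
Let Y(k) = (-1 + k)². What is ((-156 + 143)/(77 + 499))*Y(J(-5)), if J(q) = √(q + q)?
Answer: 13/64 + 13*I*√10/288 ≈ 0.20313 + 0.14274*I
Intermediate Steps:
J(q) = √2*√q (J(q) = √(2*q) = √2*√q)
((-156 + 143)/(77 + 499))*Y(J(-5)) = ((-156 + 143)/(77 + 499))*(-1 + √2*√(-5))² = (-13/576)*(-1 + √2*(I*√5))² = (-13*1/576)*(-1 + I*√10)² = -13*(-1 + I*√10)²/576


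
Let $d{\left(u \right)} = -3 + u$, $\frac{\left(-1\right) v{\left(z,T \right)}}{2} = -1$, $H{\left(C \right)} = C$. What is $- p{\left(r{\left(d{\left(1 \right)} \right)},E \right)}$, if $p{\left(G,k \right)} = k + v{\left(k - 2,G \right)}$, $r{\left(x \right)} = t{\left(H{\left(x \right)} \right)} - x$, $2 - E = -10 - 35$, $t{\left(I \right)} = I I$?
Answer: $-49$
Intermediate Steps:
$t{\left(I \right)} = I^{2}$
$E = 47$ ($E = 2 - \left(-10 - 35\right) = 2 - -45 = 2 + 45 = 47$)
$v{\left(z,T \right)} = 2$ ($v{\left(z,T \right)} = \left(-2\right) \left(-1\right) = 2$)
$r{\left(x \right)} = x^{2} - x$
$p{\left(G,k \right)} = 2 + k$ ($p{\left(G,k \right)} = k + 2 = 2 + k$)
$- p{\left(r{\left(d{\left(1 \right)} \right)},E \right)} = - (2 + 47) = \left(-1\right) 49 = -49$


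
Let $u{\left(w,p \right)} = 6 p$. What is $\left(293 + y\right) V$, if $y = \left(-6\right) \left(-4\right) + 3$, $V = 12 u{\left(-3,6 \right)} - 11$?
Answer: $134720$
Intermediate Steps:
$V = 421$ ($V = 12 \cdot 6 \cdot 6 - 11 = 12 \cdot 36 - 11 = 432 - 11 = 421$)
$y = 27$ ($y = 24 + 3 = 27$)
$\left(293 + y\right) V = \left(293 + 27\right) 421 = 320 \cdot 421 = 134720$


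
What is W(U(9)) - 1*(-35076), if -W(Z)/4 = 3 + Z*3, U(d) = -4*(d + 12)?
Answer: 36072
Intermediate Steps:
U(d) = -48 - 4*d (U(d) = -4*(12 + d) = -48 - 4*d)
W(Z) = -12 - 12*Z (W(Z) = -4*(3 + Z*3) = -4*(3 + 3*Z) = -12 - 12*Z)
W(U(9)) - 1*(-35076) = (-12 - 12*(-48 - 4*9)) - 1*(-35076) = (-12 - 12*(-48 - 36)) + 35076 = (-12 - 12*(-84)) + 35076 = (-12 + 1008) + 35076 = 996 + 35076 = 36072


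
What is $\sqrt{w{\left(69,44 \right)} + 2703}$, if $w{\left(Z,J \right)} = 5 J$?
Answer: $\sqrt{2923} \approx 54.065$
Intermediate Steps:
$\sqrt{w{\left(69,44 \right)} + 2703} = \sqrt{5 \cdot 44 + 2703} = \sqrt{220 + 2703} = \sqrt{2923}$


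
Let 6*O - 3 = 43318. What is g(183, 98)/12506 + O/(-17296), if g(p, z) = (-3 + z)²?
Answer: 197402987/648911328 ≈ 0.30421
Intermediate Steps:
O = 43321/6 (O = ½ + (⅙)*43318 = ½ + 21659/3 = 43321/6 ≈ 7220.2)
g(183, 98)/12506 + O/(-17296) = (-3 + 98)²/12506 + (43321/6)/(-17296) = 95²*(1/12506) + (43321/6)*(-1/17296) = 9025*(1/12506) - 43321/103776 = 9025/12506 - 43321/103776 = 197402987/648911328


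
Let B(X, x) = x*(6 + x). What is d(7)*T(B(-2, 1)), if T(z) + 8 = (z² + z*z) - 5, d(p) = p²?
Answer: 4165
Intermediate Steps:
T(z) = -13 + 2*z² (T(z) = -8 + ((z² + z*z) - 5) = -8 + ((z² + z²) - 5) = -8 + (2*z² - 5) = -8 + (-5 + 2*z²) = -13 + 2*z²)
d(7)*T(B(-2, 1)) = 7²*(-13 + 2*(1*(6 + 1))²) = 49*(-13 + 2*(1*7)²) = 49*(-13 + 2*7²) = 49*(-13 + 2*49) = 49*(-13 + 98) = 49*85 = 4165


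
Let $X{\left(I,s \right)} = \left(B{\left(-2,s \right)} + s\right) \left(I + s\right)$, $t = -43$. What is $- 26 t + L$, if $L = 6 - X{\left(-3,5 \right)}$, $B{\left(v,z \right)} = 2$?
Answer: $1110$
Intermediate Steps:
$X{\left(I,s \right)} = \left(2 + s\right) \left(I + s\right)$
$L = -8$ ($L = 6 - \left(5^{2} + 2 \left(-3\right) + 2 \cdot 5 - 15\right) = 6 - \left(25 - 6 + 10 - 15\right) = 6 - 14 = -8$)
$- 26 t + L = \left(-26\right) \left(-43\right) - 8 = 1118 - 8 = 1110$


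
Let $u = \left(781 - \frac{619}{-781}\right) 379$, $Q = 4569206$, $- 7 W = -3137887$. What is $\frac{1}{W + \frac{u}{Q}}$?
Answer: $\frac{12489924601}{5598853957999811} \approx 2.2308 \cdot 10^{-6}$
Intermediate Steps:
$W = \frac{3137887}{7}$ ($W = \left(- \frac{1}{7}\right) \left(-3137887\right) = \frac{3137887}{7} \approx 4.4827 \cdot 10^{5}$)
$u = \frac{231409820}{781}$ ($u = \left(781 - - \frac{619}{781}\right) 379 = \left(781 + \frac{619}{781}\right) 379 = \frac{610580}{781} \cdot 379 = \frac{231409820}{781} \approx 2.963 \cdot 10^{5}$)
$\frac{1}{W + \frac{u}{Q}} = \frac{1}{\frac{3137887}{7} + \frac{231409820}{781 \cdot 4569206}} = \frac{1}{\frac{3137887}{7} + \frac{231409820}{781} \cdot \frac{1}{4569206}} = \frac{1}{\frac{3137887}{7} + \frac{115704910}{1784274943}} = \frac{1}{\frac{5598853957999811}{12489924601}} = \frac{12489924601}{5598853957999811}$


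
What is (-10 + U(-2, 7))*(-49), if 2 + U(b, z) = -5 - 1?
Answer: 882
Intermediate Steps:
U(b, z) = -8 (U(b, z) = -2 + (-5 - 1) = -2 - 6 = -8)
(-10 + U(-2, 7))*(-49) = (-10 - 8)*(-49) = -18*(-49) = 882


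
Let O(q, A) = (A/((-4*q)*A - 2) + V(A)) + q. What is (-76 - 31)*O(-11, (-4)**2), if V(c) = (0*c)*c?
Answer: 412271/351 ≈ 1174.6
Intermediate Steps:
V(c) = 0 (V(c) = 0*c = 0)
O(q, A) = q + A/(-2 - 4*A*q) (O(q, A) = (A/((-4*q)*A - 2) + 0) + q = (A/(-4*A*q - 2) + 0) + q = (A/(-2 - 4*A*q) + 0) + q = A/(-2 - 4*A*q) + q = q + A/(-2 - 4*A*q))
(-76 - 31)*O(-11, (-4)**2) = (-76 - 31)*((-1*(-4)**2 + 2*(-11) + 4*(-4)**2*(-11)**2)/(2*(1 + 2*(-4)**2*(-11)))) = -107*(-1*16 - 22 + 4*16*121)/(2*(1 + 2*16*(-11))) = -107*(-16 - 22 + 7744)/(2*(1 - 352)) = -107*7706/(2*(-351)) = -107*(-1)*7706/(2*351) = -107*(-3853/351) = 412271/351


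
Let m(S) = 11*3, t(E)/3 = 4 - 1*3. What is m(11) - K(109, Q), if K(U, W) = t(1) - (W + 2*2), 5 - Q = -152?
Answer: 191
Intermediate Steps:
Q = 157 (Q = 5 - 1*(-152) = 5 + 152 = 157)
t(E) = 3 (t(E) = 3*(4 - 1*3) = 3*(4 - 3) = 3*1 = 3)
m(S) = 33
K(U, W) = -1 - W (K(U, W) = 3 - (W + 2*2) = 3 - (W + 4) = 3 - (4 + W) = 3 + (-4 - W) = -1 - W)
m(11) - K(109, Q) = 33 - (-1 - 1*157) = 33 - (-1 - 157) = 33 - 1*(-158) = 33 + 158 = 191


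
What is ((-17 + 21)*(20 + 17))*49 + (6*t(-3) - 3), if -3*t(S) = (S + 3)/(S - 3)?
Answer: 7249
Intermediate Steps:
t(S) = -(3 + S)/(3*(-3 + S)) (t(S) = -(S + 3)/(3*(S - 3)) = -(3 + S)/(3*(-3 + S)))
((-17 + 21)*(20 + 17))*49 + (6*t(-3) - 3) = ((-17 + 21)*(20 + 17))*49 + (6*((-3 - 1*(-3))/(3*(-3 - 3))) - 3) = (4*37)*49 + (6*((⅓)*(-3 + 3)/(-6)) - 3) = 148*49 + (6*((⅓)*(-⅙)*0) - 3) = 7252 + (6*0 - 3) = 7252 + (0 - 3) = 7252 - 3 = 7249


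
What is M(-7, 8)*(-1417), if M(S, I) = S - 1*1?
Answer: 11336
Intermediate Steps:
M(S, I) = -1 + S (M(S, I) = S - 1 = -1 + S)
M(-7, 8)*(-1417) = (-1 - 7)*(-1417) = -8*(-1417) = 11336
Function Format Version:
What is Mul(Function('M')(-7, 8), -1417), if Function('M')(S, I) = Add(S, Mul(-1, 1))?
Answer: 11336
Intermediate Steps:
Function('M')(S, I) = Add(-1, S) (Function('M')(S, I) = Add(S, -1) = Add(-1, S))
Mul(Function('M')(-7, 8), -1417) = Mul(Add(-1, -7), -1417) = Mul(-8, -1417) = 11336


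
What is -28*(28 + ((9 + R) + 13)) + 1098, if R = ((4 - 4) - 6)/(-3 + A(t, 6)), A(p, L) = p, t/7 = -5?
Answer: -5822/19 ≈ -306.42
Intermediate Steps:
t = -35 (t = 7*(-5) = -35)
R = 3/19 (R = ((4 - 4) - 6)/(-3 - 35) = (0 - 6)/(-38) = -6*(-1/38) = 3/19 ≈ 0.15789)
-28*(28 + ((9 + R) + 13)) + 1098 = -28*(28 + ((9 + 3/19) + 13)) + 1098 = -28*(28 + (174/19 + 13)) + 1098 = -28*(28 + 421/19) + 1098 = -28*953/19 + 1098 = -26684/19 + 1098 = -5822/19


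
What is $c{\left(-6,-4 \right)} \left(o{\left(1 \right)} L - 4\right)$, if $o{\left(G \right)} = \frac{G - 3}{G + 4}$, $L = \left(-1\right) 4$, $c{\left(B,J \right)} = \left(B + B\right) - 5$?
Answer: $\frac{204}{5} \approx 40.8$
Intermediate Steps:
$c{\left(B,J \right)} = -5 + 2 B$ ($c{\left(B,J \right)} = 2 B - 5 = -5 + 2 B$)
$L = -4$
$o{\left(G \right)} = \frac{-3 + G}{4 + G}$
$c{\left(-6,-4 \right)} \left(o{\left(1 \right)} L - 4\right) = \left(-5 + 2 \left(-6\right)\right) \left(\frac{-3 + 1}{4 + 1} \left(-4\right) - 4\right) = \left(-5 - 12\right) \left(\frac{1}{5} \left(-2\right) \left(-4\right) - 4\right) = - 17 \left(\frac{1}{5} \left(-2\right) \left(-4\right) - 4\right) = - 17 \left(\left(- \frac{2}{5}\right) \left(-4\right) - 4\right) = - 17 \left(\frac{8}{5} - 4\right) = \left(-17\right) \left(- \frac{12}{5}\right) = \frac{204}{5}$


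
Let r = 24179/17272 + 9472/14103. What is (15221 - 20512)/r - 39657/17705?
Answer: -22838549449949877/8933886715805 ≈ -2556.4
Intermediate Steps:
r = 504596821/243587016 (r = 24179*(1/17272) + 9472*(1/14103) = 24179/17272 + 9472/14103 = 504596821/243587016 ≈ 2.0715)
(15221 - 20512)/r - 39657/17705 = (15221 - 20512)/(504596821/243587016) - 39657/17705 = -5291*243587016/504596821 - 39657*1/17705 = -1288818901656/504596821 - 39657/17705 = -22838549449949877/8933886715805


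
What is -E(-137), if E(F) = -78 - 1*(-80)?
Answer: -2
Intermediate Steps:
E(F) = 2 (E(F) = -78 + 80 = 2)
-E(-137) = -1*2 = -2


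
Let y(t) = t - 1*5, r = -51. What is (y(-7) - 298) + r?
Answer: -361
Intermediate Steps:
y(t) = -5 + t (y(t) = t - 5 = -5 + t)
(y(-7) - 298) + r = ((-5 - 7) - 298) - 51 = (-12 - 298) - 51 = -310 - 51 = -361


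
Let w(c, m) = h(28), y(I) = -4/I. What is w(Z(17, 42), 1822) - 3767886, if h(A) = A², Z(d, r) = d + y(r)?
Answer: -3767102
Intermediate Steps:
Z(d, r) = d - 4/r
w(c, m) = 784 (w(c, m) = 28² = 784)
w(Z(17, 42), 1822) - 3767886 = 784 - 3767886 = -3767102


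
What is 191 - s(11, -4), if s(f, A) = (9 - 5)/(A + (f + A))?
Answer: 569/3 ≈ 189.67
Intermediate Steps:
s(f, A) = 4/(f + 2*A) (s(f, A) = 4/(A + (A + f)) = 4/(f + 2*A))
191 - s(11, -4) = 191 - 4/(11 + 2*(-4)) = 191 - 4/(11 - 8) = 191 - 4/3 = 569/3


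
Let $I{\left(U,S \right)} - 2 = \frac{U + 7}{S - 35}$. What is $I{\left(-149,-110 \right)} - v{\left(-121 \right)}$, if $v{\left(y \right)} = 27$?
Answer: $- \frac{3483}{145} \approx -24.021$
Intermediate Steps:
$I{\left(U,S \right)} = 2 + \frac{7 + U}{-35 + S}$ ($I{\left(U,S \right)} = 2 + \frac{U + 7}{S - 35} = 2 + \frac{7 + U}{-35 + S}$)
$I{\left(-149,-110 \right)} - v{\left(-121 \right)} = \frac{-63 - 149 + 2 \left(-110\right)}{-35 - 110} - 27 = \frac{-63 - 149 - 220}{-145} - 27 = \left(- \frac{1}{145}\right) \left(-432\right) - 27 = \frac{432}{145} - 27 = - \frac{3483}{145}$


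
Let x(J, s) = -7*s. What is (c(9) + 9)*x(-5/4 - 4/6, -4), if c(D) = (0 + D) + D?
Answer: 756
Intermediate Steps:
c(D) = 2*D (c(D) = D + D = 2*D)
(c(9) + 9)*x(-5/4 - 4/6, -4) = (2*9 + 9)*(-7*(-4)) = (18 + 9)*28 = 27*28 = 756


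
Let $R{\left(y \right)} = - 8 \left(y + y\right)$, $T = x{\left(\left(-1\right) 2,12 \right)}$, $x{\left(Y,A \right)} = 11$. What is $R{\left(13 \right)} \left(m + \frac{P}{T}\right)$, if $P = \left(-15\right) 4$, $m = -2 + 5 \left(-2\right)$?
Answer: $\frac{39936}{11} \approx 3630.5$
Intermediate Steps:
$T = 11$
$m = -12$ ($m = -2 - 10 = -12$)
$P = -60$
$R{\left(y \right)} = - 16 y$ ($R{\left(y \right)} = - 8 \cdot 2 y = - 16 y$)
$R{\left(13 \right)} \left(m + \frac{P}{T}\right) = \left(-16\right) 13 \left(-12 - \frac{60}{11}\right) = - 208 \left(-12 - \frac{60}{11}\right) = \left(-208\right) \left(- \frac{192}{11}\right) = \frac{39936}{11}$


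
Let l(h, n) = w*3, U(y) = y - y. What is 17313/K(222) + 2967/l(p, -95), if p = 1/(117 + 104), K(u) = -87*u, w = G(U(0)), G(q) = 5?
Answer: 218563/1110 ≈ 196.90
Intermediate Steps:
U(y) = 0
w = 5
p = 1/221 ≈ 0.0045249
l(h, n) = 15 (l(h, n) = 5*3 = 15)
17313/K(222) + 2967/l(p, -95) = 17313/((-87*222)) + 2967/15 = 17313/(-19314) + 2967*(1/15) = 17313*(-1/19314) + 989/5 = -199/222 + 989/5 = 218563/1110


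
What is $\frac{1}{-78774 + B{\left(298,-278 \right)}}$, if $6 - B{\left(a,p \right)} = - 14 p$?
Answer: $- \frac{1}{82660} \approx -1.2098 \cdot 10^{-5}$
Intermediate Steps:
$B{\left(a,p \right)} = 6 + 14 p$ ($B{\left(a,p \right)} = 6 - - 14 p = 6 + 14 p$)
$\frac{1}{-78774 + B{\left(298,-278 \right)}} = \frac{1}{-78774 + \left(6 + 14 \left(-278\right)\right)} = \frac{1}{-78774 + \left(6 - 3892\right)} = \frac{1}{-78774 - 3886} = \frac{1}{-82660} = - \frac{1}{82660}$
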